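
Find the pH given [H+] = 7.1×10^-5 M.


pH = -log10([H+]) = -log10(7.1×10^-5)
= 5 - log10(7.1)
= 5 - 0.85
= 4.15

4.15


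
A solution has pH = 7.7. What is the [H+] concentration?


[H+] = 10^(-pH) = 10^(-7.7)
= 2.0×10^-8 M

2.0×10^-8 M


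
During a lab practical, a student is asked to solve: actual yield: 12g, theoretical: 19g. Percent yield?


% yield = actual/theoretical × 100
= 12/19 × 100
= 63.16%

63.16%


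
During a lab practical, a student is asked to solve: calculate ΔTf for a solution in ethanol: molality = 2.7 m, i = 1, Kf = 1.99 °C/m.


ΔTf = Kf × m × i
= 1.99 × 2.7 × 1
= 5.373 °C

5.373 °C


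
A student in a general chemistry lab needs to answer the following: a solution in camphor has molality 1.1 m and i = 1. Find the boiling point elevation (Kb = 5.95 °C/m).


ΔTb = Kb × m × i
= 5.95 × 1.1 × 1
= 6.545 °C

6.545 °C


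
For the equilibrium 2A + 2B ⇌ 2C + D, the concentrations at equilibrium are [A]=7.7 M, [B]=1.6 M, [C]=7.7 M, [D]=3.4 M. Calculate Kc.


Kc = [C]^2[D]/([A]^2[B]^2)
= (7.7^2 × 3.4^1)/(7.7^2 × 1.6^2)
= 201.586/151.7824
= 1.328

1.328


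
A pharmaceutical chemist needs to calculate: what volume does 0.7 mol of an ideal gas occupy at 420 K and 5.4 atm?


PV = nRT  (R = 0.08206 L·atm/(mol·K))
V = nRT/P = 0.7×0.08206×420/5.4
= 4.468 L

4.468 L


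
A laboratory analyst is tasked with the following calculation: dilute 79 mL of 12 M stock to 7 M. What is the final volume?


C1V1 = C2V2
12 × 79 = 7 × V2
V2 = 948/7 = 135.43 mL

135.43 mL


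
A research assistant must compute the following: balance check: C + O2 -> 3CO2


Equation: C + O2 -> 3CO2
Check atoms: C: 1≠3, O: 2≠6
Not balanced

No, not balanced


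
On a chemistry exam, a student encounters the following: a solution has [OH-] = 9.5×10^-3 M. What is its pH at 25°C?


pOH = -log10([OH-]) = -log10(9.5×10^-3)
= 3 - log10(9.5) = 2.02
pH = 14 - pOH = 14 - 2.02 = 11.98

11.98


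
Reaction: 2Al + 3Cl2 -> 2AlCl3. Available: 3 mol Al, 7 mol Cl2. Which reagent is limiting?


Mole ratio available / coefficient:
  Al: 3/2 = 1.500
  Cl2: 7/3 = 2.333
Smaller ratio is limiting.

Al


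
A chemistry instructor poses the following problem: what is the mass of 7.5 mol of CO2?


M(CO2) = 44.01 g/mol
mass = n × M = 7.5 × 44.01 = 330.08 g

330.08 g


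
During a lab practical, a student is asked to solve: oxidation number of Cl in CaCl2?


halide: -1
Oxidation number: -1

-1


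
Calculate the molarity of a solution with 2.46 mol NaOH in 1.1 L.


M = n/V = 2.46/1.1 = 2.236 mol/L

2.236 M


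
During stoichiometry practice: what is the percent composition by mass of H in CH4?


M(CH4) = 1×12.01 + 4×1.008 = 16.042 g/mol
Mass of H = 4 × 1.008 = 4.032 g/mol
% H = 4.032/16.042 × 100 = 25.13%

25.13%


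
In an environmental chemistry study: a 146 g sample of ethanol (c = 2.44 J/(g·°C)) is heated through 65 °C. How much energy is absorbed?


q = mcΔT = 146 × 2.44 × 65
= 23155.60 J

23155.60 J


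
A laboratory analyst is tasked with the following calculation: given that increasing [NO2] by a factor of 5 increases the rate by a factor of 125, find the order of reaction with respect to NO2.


rate ∝ [NO2]^n
5^n = 125 → n = 3
Order in NO2: 3

3


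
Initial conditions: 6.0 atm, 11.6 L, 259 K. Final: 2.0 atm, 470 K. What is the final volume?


P1V1/T1 = P2V2/T2
V2 = P1V1T2/(T1P2)
= 6.0×11.6×470/(259×2.0)
= 63.151 L

63.151 L


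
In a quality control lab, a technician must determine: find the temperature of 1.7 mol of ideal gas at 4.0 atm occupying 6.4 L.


PV = nRT  (R = 0.08206 L·atm/(mol·K))
T = PV/(nR) = 4.0×6.4/(1.7×0.08206)
= 25.60/0.139502
= 183.51 K

183.51 K


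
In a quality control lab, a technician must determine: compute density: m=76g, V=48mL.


ρ = mass/volume
= 76/48
= 1.583 g/mL

1.583 g/mL


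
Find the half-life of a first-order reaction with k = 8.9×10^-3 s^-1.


t½ = ln2/k = 0.693147/(8.9×10^-3 s^-1)
= 77.88 s

77.88 s


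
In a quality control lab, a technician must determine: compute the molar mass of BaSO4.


M(BaSO4) = 1×137.33 + 1×32.07 + 4×16.0
= 137.33 + 32.07 + 64.0
= 233.4 g/mol

233.4 g/mol


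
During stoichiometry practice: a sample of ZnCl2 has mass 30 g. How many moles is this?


M(ZnCl2) = 136.28 g/mol
n = mass/M = 30/136.28 = 0.2201 mol

0.2201 mol


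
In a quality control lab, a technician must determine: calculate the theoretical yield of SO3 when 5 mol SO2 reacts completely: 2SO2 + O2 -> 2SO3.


Mole ratio SO3:SO2 = 2:2
n(SO3) = 5 × 2/2 = 5.000 mol
mass = 5.000 × 80.07 = 400.35 g

400.35 g


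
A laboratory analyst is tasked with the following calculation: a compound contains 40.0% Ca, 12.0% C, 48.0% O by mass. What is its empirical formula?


Assume 100 g sample. Moles of each element:
  Ca: 40.0/40.08 = 0.998 mol
  C: 12.0/12.01 = 0.999 mol
  O: 48.0/16.0 = 3.0 mol
Divide by smallest (0.998):
  Ca: 0.998/0.998 = 1.0
  C: 0.999/0.998 = 1.0
  O: 3.0/0.998 = 3.01
Empirical formula: CaCO3

CaCO3


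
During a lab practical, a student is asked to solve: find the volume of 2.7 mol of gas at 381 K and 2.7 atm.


PV = nRT  (R = 0.08206 L·atm/(mol·K))
V = nRT/P = 2.7×0.08206×381/2.7
= 31.265 L

31.265 L


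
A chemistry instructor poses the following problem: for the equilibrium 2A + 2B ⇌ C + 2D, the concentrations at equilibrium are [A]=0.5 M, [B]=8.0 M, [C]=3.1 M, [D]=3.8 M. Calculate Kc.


Kc = [C][D]^2/([A]^2[B]^2)
= (3.1^1 × 3.8^2)/(0.5^2 × 8.0^2)
= 44.764/16
= 2.798

2.798


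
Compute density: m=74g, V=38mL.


ρ = mass/volume
= 74/38
= 1.947 g/mL

1.947 g/mL


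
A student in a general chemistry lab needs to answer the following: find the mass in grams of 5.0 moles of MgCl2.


M(MgCl2) = 95.21 g/mol
mass = n × M = 5.0 × 95.21 = 476.05 g

476.05 g


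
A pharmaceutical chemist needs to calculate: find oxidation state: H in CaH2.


H with a metal (hydride): -1
Oxidation number: -1

-1


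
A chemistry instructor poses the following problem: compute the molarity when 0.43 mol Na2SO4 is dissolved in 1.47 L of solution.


M = n/V = 0.43/1.47 = 0.293 mol/L

0.293 M


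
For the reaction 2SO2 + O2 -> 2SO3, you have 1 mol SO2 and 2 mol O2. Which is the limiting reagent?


Mole ratio available / coefficient:
  SO2: 1/2 = 0.500
  O2: 2/1 = 2.000
Smaller ratio is limiting.

SO2


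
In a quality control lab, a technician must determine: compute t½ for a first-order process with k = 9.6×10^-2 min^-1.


t½ = ln2/k = 0.693147/(9.6×10^-2 min^-1)
= 7.220 min

7.220 min


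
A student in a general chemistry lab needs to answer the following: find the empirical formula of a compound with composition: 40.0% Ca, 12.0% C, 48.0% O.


Assume 100 g sample. Moles of each element:
  Ca: 40.0/40.08 = 0.998 mol
  C: 12.0/12.01 = 0.999 mol
  O: 48.0/16.0 = 3.0 mol
Divide by smallest (0.998):
  Ca: 0.998/0.998 = 1.0
  C: 0.999/0.998 = 1.0
  O: 3.0/0.998 = 3.01
Empirical formula: CaCO3

CaCO3


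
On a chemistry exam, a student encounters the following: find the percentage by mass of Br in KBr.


M(KBr) = 1×39.1 + 1×79.9 = 119.00 g/mol
Mass of Br = 1 × 79.9 = 79.90 g/mol
% Br = 79.90/119.00 × 100 = 67.14%

67.14%


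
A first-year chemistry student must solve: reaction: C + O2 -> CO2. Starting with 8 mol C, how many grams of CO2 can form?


Mole ratio CO2:C = 1:1
n(CO2) = 8 × 1/1 = 8.000 mol
mass = 8.000 × 44.01 = 352.08 g

352.08 g


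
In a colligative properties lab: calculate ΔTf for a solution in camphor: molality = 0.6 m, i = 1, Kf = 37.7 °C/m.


ΔTf = Kf × m × i
= 37.7 × 0.6 × 1
= 22.62 °C

22.62 °C


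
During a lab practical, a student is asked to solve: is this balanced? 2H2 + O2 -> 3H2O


Equation: 2H2 + O2 -> 3H2O
Check atoms: H: 4≠6, O: 2≠3
Not balanced

No, not balanced


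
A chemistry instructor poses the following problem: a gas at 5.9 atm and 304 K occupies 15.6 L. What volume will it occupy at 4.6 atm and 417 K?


P1V1/T1 = P2V2/T2
V2 = P1V1T2/(T1P2)
= 5.9×15.6×417/(304×4.6)
= 27.446 L

27.446 L


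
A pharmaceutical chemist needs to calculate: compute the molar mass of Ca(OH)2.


M(Ca(OH)2) = 1×40.08 + 2×16.0 + 2×1.008
= 40.08 + 32.0 + 2.02
= 74.1 g/mol

74.1 g/mol


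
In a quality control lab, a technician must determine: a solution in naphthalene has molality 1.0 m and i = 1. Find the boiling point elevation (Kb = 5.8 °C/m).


ΔTb = Kb × m × i
= 5.8 × 1.0 × 1
= 5.8 °C

5.8 °C


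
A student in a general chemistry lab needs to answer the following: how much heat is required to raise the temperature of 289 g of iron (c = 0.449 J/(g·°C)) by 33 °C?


q = mcΔT = 289 × 0.449 × 33
= 4282.11 J

4282.11 J


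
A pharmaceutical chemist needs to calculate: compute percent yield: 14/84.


% yield = actual/theoretical × 100
= 14/84 × 100
= 16.67%

16.67%


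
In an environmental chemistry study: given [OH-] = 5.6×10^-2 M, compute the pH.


pOH = -log10([OH-]) = -log10(5.6×10^-2)
= 2 - log10(5.6) = 1.25
pH = 14 - pOH = 14 - 1.25 = 12.75

12.75


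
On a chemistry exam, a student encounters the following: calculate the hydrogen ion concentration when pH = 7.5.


[H+] = 10^(-pH) = 10^(-7.5)
= 3.16×10^-8 M

3.16×10^-8 M


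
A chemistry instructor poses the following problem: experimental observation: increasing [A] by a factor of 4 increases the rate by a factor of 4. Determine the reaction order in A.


rate ∝ [A]^n
4^n = 4 → n = 1
Order in A: 1

1


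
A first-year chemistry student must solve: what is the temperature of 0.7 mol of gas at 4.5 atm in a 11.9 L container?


PV = nRT  (R = 0.08206 L·atm/(mol·K))
T = PV/(nR) = 4.5×11.9/(0.7×0.08206)
= 53.55/0.057442
= 932.24 K

932.24 K


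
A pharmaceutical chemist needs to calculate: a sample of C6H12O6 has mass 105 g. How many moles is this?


M(C6H12O6) = 180.16 g/mol
n = mass/M = 105/180.16 = 0.5828 mol

0.5828 mol


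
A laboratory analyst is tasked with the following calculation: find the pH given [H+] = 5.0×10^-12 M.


pH = -log10([H+]) = -log10(5.0×10^-12)
= 12 - log10(5.0)
= 12 - 0.7
= 11.3

11.3


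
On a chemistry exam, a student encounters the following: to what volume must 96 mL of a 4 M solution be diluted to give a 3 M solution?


C1V1 = C2V2
4 × 96 = 3 × V2
V2 = 384/3 = 128.0 mL

128.0 mL


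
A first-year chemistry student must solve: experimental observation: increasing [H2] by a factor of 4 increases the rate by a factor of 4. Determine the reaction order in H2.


rate ∝ [H2]^n
4^n = 4 → n = 1
Order in H2: 1

1


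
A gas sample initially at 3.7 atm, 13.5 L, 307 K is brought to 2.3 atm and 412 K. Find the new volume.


P1V1/T1 = P2V2/T2
V2 = P1V1T2/(T1P2)
= 3.7×13.5×412/(307×2.3)
= 29.145 L

29.145 L


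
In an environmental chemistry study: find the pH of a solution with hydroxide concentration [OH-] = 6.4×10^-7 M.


pOH = -log10([OH-]) = -log10(6.4×10^-7)
= 7 - log10(6.4) = 6.19
pH = 14 - pOH = 14 - 6.19 = 7.81

7.81


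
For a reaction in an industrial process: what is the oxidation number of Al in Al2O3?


Al is +3
Oxidation number: +3

+3


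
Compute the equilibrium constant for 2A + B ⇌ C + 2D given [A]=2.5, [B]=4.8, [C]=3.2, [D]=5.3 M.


Kc = [C][D]^2/([A]^2[B])
= (3.2^1 × 5.3^2)/(2.5^2 × 4.8^1)
= 89.888/30
= 2.996

2.996


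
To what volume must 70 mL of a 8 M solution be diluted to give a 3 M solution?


C1V1 = C2V2
8 × 70 = 3 × V2
V2 = 560/3 = 186.67 mL

186.67 mL


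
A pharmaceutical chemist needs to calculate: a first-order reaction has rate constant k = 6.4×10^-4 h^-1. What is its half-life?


t½ = ln2/k = 0.693147/(6.4×10^-4 h^-1)
= 1083 h

1083 h


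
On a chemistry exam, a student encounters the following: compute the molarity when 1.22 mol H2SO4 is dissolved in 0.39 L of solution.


M = n/V = 1.22/0.39 = 3.128 mol/L

3.128 M


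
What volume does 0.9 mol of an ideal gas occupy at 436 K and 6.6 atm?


PV = nRT  (R = 0.08206 L·atm/(mol·K))
V = nRT/P = 0.9×0.08206×436/6.6
= 4.879 L

4.879 L


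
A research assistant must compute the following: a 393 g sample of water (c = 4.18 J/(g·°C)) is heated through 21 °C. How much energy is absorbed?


q = mcΔT = 393 × 4.18 × 21
= 34497.54 J

34497.54 J


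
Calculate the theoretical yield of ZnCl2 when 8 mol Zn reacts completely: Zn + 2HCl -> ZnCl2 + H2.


Mole ratio ZnCl2:Zn = 1:1
n(ZnCl2) = 8 × 1/1 = 8.000 mol
mass = 8.000 × 136.28 = 1090.24 g

1090.24 g


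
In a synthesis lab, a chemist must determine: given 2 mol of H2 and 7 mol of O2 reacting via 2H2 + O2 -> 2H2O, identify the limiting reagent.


Mole ratio available / coefficient:
  H2: 2/2 = 1.000
  O2: 7/1 = 7.000
Smaller ratio is limiting.

H2


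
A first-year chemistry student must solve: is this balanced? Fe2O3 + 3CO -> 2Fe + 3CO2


Equation: Fe2O3 + 3CO -> 2Fe + 3CO2
Check atoms: C: 3=3, Fe: 2=2, O: 6=6
Balanced

Yes, balanced


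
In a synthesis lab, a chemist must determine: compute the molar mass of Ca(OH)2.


M(Ca(OH)2) = 1×40.08 + 2×16.0 + 2×1.008
= 40.08 + 32.0 + 2.02
= 74.1 g/mol

74.1 g/mol


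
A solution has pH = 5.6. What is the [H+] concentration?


[H+] = 10^(-pH) = 10^(-5.6)
= 2.51×10^-6 M

2.51×10^-6 M


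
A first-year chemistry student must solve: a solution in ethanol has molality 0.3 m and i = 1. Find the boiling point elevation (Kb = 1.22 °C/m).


ΔTb = Kb × m × i
= 1.22 × 0.3 × 1
= 0.366 °C

0.366 °C


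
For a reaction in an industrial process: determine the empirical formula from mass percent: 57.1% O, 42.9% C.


Assume 100 g sample. Moles of each element:
  O: 57.1/16.0 = 3.569 mol
  C: 42.9/12.01 = 3.572 mol
Divide by smallest (3.569):
  O: 3.569/3.569 = 1.0
  C: 3.572/3.569 = 1.0
Empirical formula: CO

CO


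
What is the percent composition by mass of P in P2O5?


M(P2O5) = 2×30.97 + 5×16.0 = 141.94 g/mol
Mass of P = 2 × 30.97 = 61.94 g/mol
% P = 61.94/141.94 × 100 = 43.64%

43.64%


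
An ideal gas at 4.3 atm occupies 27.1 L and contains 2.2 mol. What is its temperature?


PV = nRT  (R = 0.08206 L·atm/(mol·K))
T = PV/(nR) = 4.3×27.1/(2.2×0.08206)
= 116.53/0.180532
= 645.48 K

645.48 K


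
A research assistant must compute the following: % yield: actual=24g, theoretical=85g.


% yield = actual/theoretical × 100
= 24/85 × 100
= 28.24%

28.24%


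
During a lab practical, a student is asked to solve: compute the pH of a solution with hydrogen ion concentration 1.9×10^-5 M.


pH = -log10([H+]) = -log10(1.9×10^-5)
= 5 - log10(1.9)
= 5 - 0.28
= 4.72

4.72


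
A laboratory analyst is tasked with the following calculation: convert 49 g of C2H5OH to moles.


M(C2H5OH) = 46.07 g/mol
n = mass/M = 49/46.07 = 1.0636 mol

1.0636 mol


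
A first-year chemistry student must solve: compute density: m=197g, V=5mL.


ρ = mass/volume
= 197/5
= 39.4 g/mL

39.4 g/mL


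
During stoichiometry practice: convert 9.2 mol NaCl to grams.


M(NaCl) = 58.44 g/mol
mass = n × M = 9.2 × 58.44 = 537.65 g

537.65 g


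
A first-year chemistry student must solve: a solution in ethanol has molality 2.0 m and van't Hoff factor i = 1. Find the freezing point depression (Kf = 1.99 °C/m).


ΔTf = Kf × m × i
= 1.99 × 2.0 × 1
= 3.98 °C

3.98 °C


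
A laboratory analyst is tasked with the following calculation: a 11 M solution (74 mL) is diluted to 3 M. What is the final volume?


C1V1 = C2V2
11 × 74 = 3 × V2
V2 = 814/3 = 271.33 mL

271.33 mL


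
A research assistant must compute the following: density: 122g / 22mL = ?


ρ = mass/volume
= 122/22
= 5.545 g/mL

5.545 g/mL


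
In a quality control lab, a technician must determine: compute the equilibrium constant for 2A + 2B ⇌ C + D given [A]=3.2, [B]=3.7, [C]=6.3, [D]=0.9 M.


Kc = [C][D]/([A]^2[B]^2)
= (6.3^1 × 0.9^1)/(3.2^2 × 3.7^2)
= 5.67/140.1856
= 0.04045

0.04045


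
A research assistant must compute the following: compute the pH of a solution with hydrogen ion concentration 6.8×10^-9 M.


pH = -log10([H+]) = -log10(6.8×10^-9)
= 9 - log10(6.8)
= 9 - 0.83
= 8.17

8.17


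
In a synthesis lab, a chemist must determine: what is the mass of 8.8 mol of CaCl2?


M(CaCl2) = 110.98 g/mol
mass = n × M = 8.8 × 110.98 = 976.62 g

976.62 g


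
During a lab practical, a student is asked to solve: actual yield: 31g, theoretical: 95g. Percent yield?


% yield = actual/theoretical × 100
= 31/95 × 100
= 32.63%

32.63%


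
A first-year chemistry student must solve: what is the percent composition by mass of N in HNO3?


M(HNO3) = 1×1.008 + 1×14.01 + 3×16.0 = 63.018 g/mol
Mass of N = 1 × 14.01 = 14.01 g/mol
% N = 14.01/63.018 × 100 = 22.23%

22.23%


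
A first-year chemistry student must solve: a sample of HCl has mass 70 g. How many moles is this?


M(HCl) = 36.46 g/mol
n = mass/M = 70/36.46 = 1.9199 mol

1.9199 mol


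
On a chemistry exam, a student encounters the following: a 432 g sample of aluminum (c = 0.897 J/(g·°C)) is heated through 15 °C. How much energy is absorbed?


q = mcΔT = 432 × 0.897 × 15
= 5812.56 J

5812.56 J


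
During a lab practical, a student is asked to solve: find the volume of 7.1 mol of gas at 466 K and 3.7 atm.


PV = nRT  (R = 0.08206 L·atm/(mol·K))
V = nRT/P = 7.1×0.08206×466/3.7
= 73.379 L

73.379 L


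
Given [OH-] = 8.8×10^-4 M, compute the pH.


pOH = -log10([OH-]) = -log10(8.8×10^-4)
= 4 - log10(8.8) = 3.06
pH = 14 - pOH = 14 - 3.06 = 10.94

10.94


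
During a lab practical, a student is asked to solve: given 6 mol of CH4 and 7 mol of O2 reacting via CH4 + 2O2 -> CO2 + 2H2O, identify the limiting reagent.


Mole ratio available / coefficient:
  CH4: 6/1 = 6.000
  O2: 7/2 = 3.500
Smaller ratio is limiting.

O2


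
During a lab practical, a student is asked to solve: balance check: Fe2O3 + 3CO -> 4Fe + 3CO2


Equation: Fe2O3 + 3CO -> 4Fe + 3CO2
Check atoms: C: 3=3, Fe: 2≠4, O: 6=6
Not balanced

No, not balanced


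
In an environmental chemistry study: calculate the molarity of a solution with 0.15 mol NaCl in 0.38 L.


M = n/V = 0.15/0.38 = 0.395 mol/L

0.395 M


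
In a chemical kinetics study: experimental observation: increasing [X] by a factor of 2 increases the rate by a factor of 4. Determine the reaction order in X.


rate ∝ [X]^n
2^n = 4 → n = 2
Order in X: 2

2


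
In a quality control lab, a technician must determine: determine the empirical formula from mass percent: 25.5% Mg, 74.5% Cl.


Assume 100 g sample. Moles of each element:
  Mg: 25.5/24.31 = 1.049 mol
  Cl: 74.5/35.45 = 2.102 mol
Divide by smallest (1.049):
  Mg: 1.049/1.049 = 1.0
  Cl: 2.102/1.049 = 2.0
Empirical formula: MgCl2

MgCl2


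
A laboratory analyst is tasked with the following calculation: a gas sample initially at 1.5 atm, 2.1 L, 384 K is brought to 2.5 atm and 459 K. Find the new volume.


P1V1/T1 = P2V2/T2
V2 = P1V1T2/(T1P2)
= 1.5×2.1×459/(384×2.5)
= 1.506 L

1.506 L


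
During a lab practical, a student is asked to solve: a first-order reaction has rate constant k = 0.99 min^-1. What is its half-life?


t½ = ln2/k = 0.693147/(0.99 min^-1)
= 0.7001 min

0.7001 min


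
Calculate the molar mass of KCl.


M(KCl) = 1×39.1 + 1×35.45
= 39.1 + 35.45
= 74.55 g/mol

74.55 g/mol


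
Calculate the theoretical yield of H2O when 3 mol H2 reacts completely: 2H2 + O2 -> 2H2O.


Mole ratio H2O:H2 = 2:2
n(H2O) = 3 × 2/2 = 3.000 mol
mass = 3.000 × 18.02 = 54.06 g

54.06 g


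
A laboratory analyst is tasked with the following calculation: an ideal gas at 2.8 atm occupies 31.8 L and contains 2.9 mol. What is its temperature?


PV = nRT  (R = 0.08206 L·atm/(mol·K))
T = PV/(nR) = 2.8×31.8/(2.9×0.08206)
= 89.04/0.237974
= 374.16 K

374.16 K


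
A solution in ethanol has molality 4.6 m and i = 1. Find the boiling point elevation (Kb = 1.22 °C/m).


ΔTb = Kb × m × i
= 1.22 × 4.6 × 1
= 5.612 °C

5.612 °C


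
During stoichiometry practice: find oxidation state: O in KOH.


O is usually -2
Oxidation number: -2

-2


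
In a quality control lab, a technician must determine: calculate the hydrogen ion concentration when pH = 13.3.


[H+] = 10^(-pH) = 10^(-13.3)
= 5.01×10^-14 M

5.01×10^-14 M


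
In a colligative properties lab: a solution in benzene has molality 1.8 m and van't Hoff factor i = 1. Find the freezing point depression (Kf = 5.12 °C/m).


ΔTf = Kf × m × i
= 5.12 × 1.8 × 1
= 9.216 °C

9.216 °C


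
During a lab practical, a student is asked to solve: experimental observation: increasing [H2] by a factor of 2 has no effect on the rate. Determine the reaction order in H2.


rate ∝ [H2]^n
rate ∝ [H2]^0
Order in H2: 0

0


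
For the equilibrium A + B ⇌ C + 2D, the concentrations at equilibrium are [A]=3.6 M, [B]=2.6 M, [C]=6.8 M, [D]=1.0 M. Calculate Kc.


Kc = [C][D]^2/([A][B])
= (6.8^1 × 1.0^2)/(3.6^1 × 2.6^1)
= 6.8/9.36
= 0.7265

0.7265


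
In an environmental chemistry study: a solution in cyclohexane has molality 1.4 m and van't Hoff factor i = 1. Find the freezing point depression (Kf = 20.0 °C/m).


ΔTf = Kf × m × i
= 20.0 × 1.4 × 1
= 28.0 °C

28.0 °C


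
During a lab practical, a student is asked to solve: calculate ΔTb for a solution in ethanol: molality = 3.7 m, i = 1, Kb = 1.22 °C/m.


ΔTb = Kb × m × i
= 1.22 × 3.7 × 1
= 4.514 °C

4.514 °C


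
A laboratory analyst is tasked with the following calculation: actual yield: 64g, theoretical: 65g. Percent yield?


% yield = actual/theoretical × 100
= 64/65 × 100
= 98.46%

98.46%


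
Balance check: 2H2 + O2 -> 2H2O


Equation: 2H2 + O2 -> 2H2O
Check atoms: H: 4=4, O: 2=2
Balanced

Yes, balanced


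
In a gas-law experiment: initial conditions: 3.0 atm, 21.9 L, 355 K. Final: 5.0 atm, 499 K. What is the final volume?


P1V1/T1 = P2V2/T2
V2 = P1V1T2/(T1P2)
= 3.0×21.9×499/(355×5.0)
= 18.47 L

18.47 L


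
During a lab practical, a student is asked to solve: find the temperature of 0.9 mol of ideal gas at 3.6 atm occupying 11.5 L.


PV = nRT  (R = 0.08206 L·atm/(mol·K))
T = PV/(nR) = 3.6×11.5/(0.9×0.08206)
= 41.40/0.073854
= 560.57 K

560.57 K


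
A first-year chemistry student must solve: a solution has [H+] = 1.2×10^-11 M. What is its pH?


pH = -log10([H+]) = -log10(1.2×10^-11)
= 11 - log10(1.2)
= 11 - 0.08
= 10.92

10.92


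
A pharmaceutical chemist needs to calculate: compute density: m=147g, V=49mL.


ρ = mass/volume
= 147/49
= 3.0 g/mL

3.0 g/mL


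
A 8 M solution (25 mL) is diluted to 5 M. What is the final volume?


C1V1 = C2V2
8 × 25 = 5 × V2
V2 = 200/5 = 40.0 mL

40.0 mL


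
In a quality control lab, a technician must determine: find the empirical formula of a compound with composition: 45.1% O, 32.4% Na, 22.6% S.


Assume 100 g sample. Moles of each element:
  O: 45.1/16.0 = 2.819 mol
  Na: 32.4/22.99 = 1.409 mol
  S: 22.6/32.07 = 0.705 mol
Divide by smallest (0.705):
  O: 2.819/0.705 = 4.0
  Na: 1.409/0.705 = 2.0
  S: 0.705/0.705 = 1.0
Empirical formula: Na2SO4

Na2SO4


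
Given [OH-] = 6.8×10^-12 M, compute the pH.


pOH = -log10([OH-]) = -log10(6.8×10^-12)
= 12 - log10(6.8) = 11.17
pH = 14 - pOH = 14 - 11.17 = 2.83

2.83


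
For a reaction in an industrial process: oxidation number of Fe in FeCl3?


x + 3(-1) = 0, so x = +3
Oxidation number: +3

+3


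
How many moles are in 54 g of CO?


M(CO) = 28.01 g/mol
n = mass/M = 54/28.01 = 1.9279 mol

1.9279 mol


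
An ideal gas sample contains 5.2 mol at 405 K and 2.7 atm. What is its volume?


PV = nRT  (R = 0.08206 L·atm/(mol·K))
V = nRT/P = 5.2×0.08206×405/2.7
= 64.007 L

64.007 L


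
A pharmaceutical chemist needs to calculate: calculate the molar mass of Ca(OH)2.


M(Ca(OH)2) = 1×40.08 + 2×16.0 + 2×1.008
= 40.08 + 32.0 + 2.02
= 74.1 g/mol

74.1 g/mol


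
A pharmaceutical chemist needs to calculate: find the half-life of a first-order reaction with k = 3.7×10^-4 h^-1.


t½ = ln2/k = 0.693147/(3.7×10^-4 h^-1)
= 1873 h

1873 h


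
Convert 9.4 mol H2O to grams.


M(H2O) = 18.02 g/mol
mass = n × M = 9.4 × 18.02 = 169.39 g

169.39 g


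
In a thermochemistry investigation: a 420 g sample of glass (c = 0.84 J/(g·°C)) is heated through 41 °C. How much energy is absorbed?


q = mcΔT = 420 × 0.84 × 41
= 14464.80 J

14464.80 J


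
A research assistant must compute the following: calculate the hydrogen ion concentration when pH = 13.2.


[H+] = 10^(-pH) = 10^(-13.2)
= 6.31×10^-14 M

6.31×10^-14 M


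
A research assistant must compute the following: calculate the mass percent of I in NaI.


M(NaI) = 1×22.99 + 1×126.9 = 149.89 g/mol
Mass of I = 1 × 126.9 = 126.90 g/mol
% I = 126.90/149.89 × 100 = 84.66%

84.66%


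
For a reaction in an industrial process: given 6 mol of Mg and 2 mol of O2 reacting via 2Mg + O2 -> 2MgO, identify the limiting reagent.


Mole ratio available / coefficient:
  Mg: 6/2 = 3.000
  O2: 2/1 = 2.000
Smaller ratio is limiting.

O2


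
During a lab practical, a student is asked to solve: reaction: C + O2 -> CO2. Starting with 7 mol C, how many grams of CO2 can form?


Mole ratio CO2:C = 1:1
n(CO2) = 7 × 1/1 = 7.000 mol
mass = 7.000 × 44.01 = 308.07 g

308.07 g


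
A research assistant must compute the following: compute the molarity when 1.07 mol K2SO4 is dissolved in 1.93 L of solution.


M = n/V = 1.07/1.93 = 0.554 mol/L

0.554 M


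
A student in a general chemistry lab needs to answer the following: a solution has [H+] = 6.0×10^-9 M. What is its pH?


pH = -log10([H+]) = -log10(6.0×10^-9)
= 9 - log10(6.0)
= 9 - 0.78
= 8.22

8.22


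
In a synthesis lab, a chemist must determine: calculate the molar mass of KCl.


M(KCl) = 1×39.1 + 1×35.45
= 39.1 + 35.45
= 74.55 g/mol

74.55 g/mol


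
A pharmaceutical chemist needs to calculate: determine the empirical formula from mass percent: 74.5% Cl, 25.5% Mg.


Assume 100 g sample. Moles of each element:
  Cl: 74.5/35.45 = 2.102 mol
  Mg: 25.5/24.31 = 1.049 mol
Divide by smallest (1.049):
  Cl: 2.102/1.049 = 2.0
  Mg: 1.049/1.049 = 1.0
Empirical formula: MgCl2

MgCl2


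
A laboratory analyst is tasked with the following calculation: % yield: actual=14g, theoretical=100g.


% yield = actual/theoretical × 100
= 14/100 × 100
= 14.0%

14.0%


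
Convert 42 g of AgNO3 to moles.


M(AgNO3) = 169.88 g/mol
n = mass/M = 42/169.88 = 0.2472 mol

0.2472 mol


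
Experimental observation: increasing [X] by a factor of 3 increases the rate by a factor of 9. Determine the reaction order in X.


rate ∝ [X]^n
3^n = 9 → n = 2
Order in X: 2

2


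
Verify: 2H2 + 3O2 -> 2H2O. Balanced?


Equation: 2H2 + 3O2 -> 2H2O
Check atoms: H: 4=4, O: 6≠2
Not balanced

No, not balanced


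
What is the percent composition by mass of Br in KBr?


M(KBr) = 1×39.1 + 1×79.9 = 119.00 g/mol
Mass of Br = 1 × 79.9 = 79.90 g/mol
% Br = 79.90/119.00 × 100 = 67.14%

67.14%


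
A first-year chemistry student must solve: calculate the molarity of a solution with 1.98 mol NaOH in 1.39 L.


M = n/V = 1.98/1.39 = 1.424 mol/L

1.424 M


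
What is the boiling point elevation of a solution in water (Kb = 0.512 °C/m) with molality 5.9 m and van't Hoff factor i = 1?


ΔTb = Kb × m × i
= 0.512 × 5.9 × 1
= 3.0208 °C

3.0208 °C


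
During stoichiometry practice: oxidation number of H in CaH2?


H with a metal (hydride): -1
Oxidation number: -1

-1


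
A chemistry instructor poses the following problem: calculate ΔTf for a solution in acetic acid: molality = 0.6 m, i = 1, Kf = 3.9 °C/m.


ΔTf = Kf × m × i
= 3.9 × 0.6 × 1
= 2.34 °C

2.34 °C


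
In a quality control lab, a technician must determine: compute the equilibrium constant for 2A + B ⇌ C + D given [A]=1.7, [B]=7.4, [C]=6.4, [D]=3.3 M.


Kc = [C][D]/([A]^2[B])
= (6.4^1 × 3.3^1)/(1.7^2 × 7.4^1)
= 21.12/21.386
= 0.9876

0.9876


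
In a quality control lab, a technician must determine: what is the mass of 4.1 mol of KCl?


M(KCl) = 74.55 g/mol
mass = n × M = 4.1 × 74.55 = 305.66 g

305.66 g


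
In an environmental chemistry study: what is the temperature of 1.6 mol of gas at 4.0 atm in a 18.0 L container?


PV = nRT  (R = 0.08206 L·atm/(mol·K))
T = PV/(nR) = 4.0×18.0/(1.6×0.08206)
= 72.00/0.131296
= 548.38 K

548.38 K


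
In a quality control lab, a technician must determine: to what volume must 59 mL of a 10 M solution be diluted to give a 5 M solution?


C1V1 = C2V2
10 × 59 = 5 × V2
V2 = 590/5 = 118.0 mL

118.0 mL


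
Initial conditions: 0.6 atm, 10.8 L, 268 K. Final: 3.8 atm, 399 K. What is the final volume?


P1V1/T1 = P2V2/T2
V2 = P1V1T2/(T1P2)
= 0.6×10.8×399/(268×3.8)
= 2.539 L

2.539 L


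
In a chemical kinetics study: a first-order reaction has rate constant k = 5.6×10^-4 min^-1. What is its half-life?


t½ = ln2/k = 0.693147/(5.6×10^-4 min^-1)
= 1238 min

1238 min


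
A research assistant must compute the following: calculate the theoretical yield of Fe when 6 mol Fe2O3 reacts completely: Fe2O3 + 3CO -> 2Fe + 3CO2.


Mole ratio Fe:Fe2O3 = 2:1
n(Fe) = 6 × 2/1 = 12.000 mol
mass = 12.000 × 55.85 = 670.2 g

670.2 g


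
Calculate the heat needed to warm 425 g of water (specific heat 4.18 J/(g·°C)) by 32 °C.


q = mcΔT = 425 × 4.18 × 32
= 56848.00 J

56848.00 J


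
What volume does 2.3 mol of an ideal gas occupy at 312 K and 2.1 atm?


PV = nRT  (R = 0.08206 L·atm/(mol·K))
V = nRT/P = 2.3×0.08206×312/2.1
= 28.041 L

28.041 L


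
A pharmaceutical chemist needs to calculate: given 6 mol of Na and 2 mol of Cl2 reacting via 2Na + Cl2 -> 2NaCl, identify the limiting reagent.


Mole ratio available / coefficient:
  Na: 6/2 = 3.000
  Cl2: 2/1 = 2.000
Smaller ratio is limiting.

Cl2


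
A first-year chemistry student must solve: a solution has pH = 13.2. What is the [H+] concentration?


[H+] = 10^(-pH) = 10^(-13.2)
= 6.31×10^-14 M

6.31×10^-14 M


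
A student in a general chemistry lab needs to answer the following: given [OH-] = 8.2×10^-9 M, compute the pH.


pOH = -log10([OH-]) = -log10(8.2×10^-9)
= 9 - log10(8.2) = 8.09
pH = 14 - pOH = 14 - 8.09 = 5.91

5.91


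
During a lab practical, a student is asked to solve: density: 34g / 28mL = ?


ρ = mass/volume
= 34/28
= 1.214 g/mL

1.214 g/mL


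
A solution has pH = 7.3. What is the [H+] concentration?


[H+] = 10^(-pH) = 10^(-7.3)
= 5.01×10^-8 M

5.01×10^-8 M


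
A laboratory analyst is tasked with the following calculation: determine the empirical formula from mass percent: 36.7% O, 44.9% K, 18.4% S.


Assume 100 g sample. Moles of each element:
  O: 36.7/16.0 = 2.294 mol
  K: 44.9/39.1 = 1.148 mol
  S: 18.4/32.07 = 0.574 mol
Divide by smallest (0.574):
  O: 2.294/0.574 = 4.0
  K: 1.148/0.574 = 2.0
  S: 0.574/0.574 = 1.0
Empirical formula: K2SO4

K2SO4


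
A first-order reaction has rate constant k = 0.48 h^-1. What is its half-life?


t½ = ln2/k = 0.693147/(0.48 h^-1)
= 1.444 h

1.444 h


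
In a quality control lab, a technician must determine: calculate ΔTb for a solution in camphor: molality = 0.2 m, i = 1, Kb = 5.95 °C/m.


ΔTb = Kb × m × i
= 5.95 × 0.2 × 1
= 1.19 °C

1.19 °C


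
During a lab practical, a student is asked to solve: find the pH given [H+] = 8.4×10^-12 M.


pH = -log10([H+]) = -log10(8.4×10^-12)
= 12 - log10(8.4)
= 12 - 0.92
= 11.08

11.08


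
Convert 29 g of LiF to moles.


M(LiF) = 25.94 g/mol
n = mass/M = 29/25.94 = 1.118 mol

1.118 mol


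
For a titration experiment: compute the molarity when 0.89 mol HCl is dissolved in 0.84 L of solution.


M = n/V = 0.89/0.84 = 1.060 mol/L

1.060 M


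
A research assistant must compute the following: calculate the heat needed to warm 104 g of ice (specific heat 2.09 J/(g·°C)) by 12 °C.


q = mcΔT = 104 × 2.09 × 12
= 2608.32 J

2608.32 J


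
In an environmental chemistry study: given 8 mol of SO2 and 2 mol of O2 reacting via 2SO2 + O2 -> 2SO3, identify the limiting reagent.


Mole ratio available / coefficient:
  SO2: 8/2 = 4.000
  O2: 2/1 = 2.000
Smaller ratio is limiting.

O2


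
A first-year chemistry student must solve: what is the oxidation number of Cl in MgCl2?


halide: -1
Oxidation number: -1

-1


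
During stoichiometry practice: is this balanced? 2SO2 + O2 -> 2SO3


Equation: 2SO2 + O2 -> 2SO3
Check atoms: O: 6=6, S: 2=2
Balanced

Yes, balanced


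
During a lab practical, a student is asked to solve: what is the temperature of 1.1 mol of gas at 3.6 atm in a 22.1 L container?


PV = nRT  (R = 0.08206 L·atm/(mol·K))
T = PV/(nR) = 3.6×22.1/(1.1×0.08206)
= 79.56/0.090266
= 881.39 K

881.39 K


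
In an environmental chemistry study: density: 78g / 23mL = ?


ρ = mass/volume
= 78/23
= 3.391 g/mL

3.391 g/mL


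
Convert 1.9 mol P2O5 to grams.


M(P2O5) = 141.94 g/mol
mass = n × M = 1.9 × 141.94 = 269.69 g

269.69 g


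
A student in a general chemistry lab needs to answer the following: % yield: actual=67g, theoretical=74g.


% yield = actual/theoretical × 100
= 67/74 × 100
= 90.54%

90.54%


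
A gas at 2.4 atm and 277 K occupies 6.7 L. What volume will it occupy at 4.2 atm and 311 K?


P1V1/T1 = P2V2/T2
V2 = P1V1T2/(T1P2)
= 2.4×6.7×311/(277×4.2)
= 4.299 L

4.299 L


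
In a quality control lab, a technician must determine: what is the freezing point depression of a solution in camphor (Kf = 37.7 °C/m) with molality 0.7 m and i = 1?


ΔTf = Kf × m × i
= 37.7 × 0.7 × 1
= 26.39 °C

26.39 °C


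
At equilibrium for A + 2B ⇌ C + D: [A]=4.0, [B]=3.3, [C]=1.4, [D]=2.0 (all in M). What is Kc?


Kc = [C][D]/([A][B]^2)
= (1.4^1 × 2.0^1)/(4.0^1 × 3.3^2)
= 2.8/43.56
= 0.06428

0.06428


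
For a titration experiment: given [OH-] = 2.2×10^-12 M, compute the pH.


pOH = -log10([OH-]) = -log10(2.2×10^-12)
= 12 - log10(2.2) = 11.66
pH = 14 - pOH = 14 - 11.66 = 2.34

2.34


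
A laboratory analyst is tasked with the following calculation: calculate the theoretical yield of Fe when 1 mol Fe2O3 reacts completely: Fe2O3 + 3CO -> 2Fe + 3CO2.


Mole ratio Fe:Fe2O3 = 2:1
n(Fe) = 1 × 2/1 = 2.000 mol
mass = 2.000 × 55.85 = 111.7 g

111.7 g


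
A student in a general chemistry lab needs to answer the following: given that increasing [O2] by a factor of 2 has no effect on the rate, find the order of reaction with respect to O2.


rate ∝ [O2]^n
rate ∝ [O2]^0
Order in O2: 0

0


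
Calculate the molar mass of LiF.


M(LiF) = 1×6.94 + 1×19.0
= 6.94 + 19.0
= 25.94 g/mol

25.94 g/mol


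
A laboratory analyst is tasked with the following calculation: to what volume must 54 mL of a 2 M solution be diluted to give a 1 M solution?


C1V1 = C2V2
2 × 54 = 1 × V2
V2 = 108/1 = 108.0 mL

108.0 mL


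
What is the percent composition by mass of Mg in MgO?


M(MgO) = 1×24.31 + 1×16.0 = 40.31 g/mol
Mass of Mg = 1 × 24.31 = 24.31 g/mol
% Mg = 24.31/40.31 × 100 = 60.31%

60.31%


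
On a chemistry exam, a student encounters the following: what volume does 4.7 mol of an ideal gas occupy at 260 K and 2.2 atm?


PV = nRT  (R = 0.08206 L·atm/(mol·K))
V = nRT/P = 4.7×0.08206×260/2.2
= 45.581 L

45.581 L


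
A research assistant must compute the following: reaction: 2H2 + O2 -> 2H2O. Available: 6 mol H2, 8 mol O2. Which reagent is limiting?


Mole ratio available / coefficient:
  H2: 6/2 = 3.000
  O2: 8/1 = 8.000
Smaller ratio is limiting.

H2


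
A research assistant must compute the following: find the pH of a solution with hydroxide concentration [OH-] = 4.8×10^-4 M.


pOH = -log10([OH-]) = -log10(4.8×10^-4)
= 4 - log10(4.8) = 3.32
pH = 14 - pOH = 14 - 3.32 = 10.68

10.68


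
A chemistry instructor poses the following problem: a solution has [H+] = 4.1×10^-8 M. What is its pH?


pH = -log10([H+]) = -log10(4.1×10^-8)
= 8 - log10(4.1)
= 8 - 0.61
= 7.39

7.39


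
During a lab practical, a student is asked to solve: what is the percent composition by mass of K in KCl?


M(KCl) = 1×39.1 + 1×35.45 = 74.55 g/mol
Mass of K = 1 × 39.1 = 39.10 g/mol
% K = 39.10/74.55 × 100 = 52.45%

52.45%


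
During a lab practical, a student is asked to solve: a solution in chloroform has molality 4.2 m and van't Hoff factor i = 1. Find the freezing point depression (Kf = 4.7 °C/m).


ΔTf = Kf × m × i
= 4.7 × 4.2 × 1
= 19.74 °C

19.74 °C


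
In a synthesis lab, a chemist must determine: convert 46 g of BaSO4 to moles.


M(BaSO4) = 233.4 g/mol
n = mass/M = 46/233.4 = 0.1971 mol

0.1971 mol


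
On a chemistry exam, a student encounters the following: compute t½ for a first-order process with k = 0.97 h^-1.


t½ = ln2/k = 0.693147/(0.97 h^-1)
= 0.7146 h

0.7146 h


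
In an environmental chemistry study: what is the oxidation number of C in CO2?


x + 2(-2) = 0, so x = +4
Oxidation number: +4

+4


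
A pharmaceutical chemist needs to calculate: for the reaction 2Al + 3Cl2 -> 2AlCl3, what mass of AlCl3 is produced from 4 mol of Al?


Mole ratio AlCl3:Al = 2:2
n(AlCl3) = 4 × 2/2 = 4.000 mol
mass = 4.000 × 133.33 = 533.32 g

533.32 g


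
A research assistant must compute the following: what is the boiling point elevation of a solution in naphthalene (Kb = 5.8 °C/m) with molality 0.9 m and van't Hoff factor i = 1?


ΔTb = Kb × m × i
= 5.8 × 0.9 × 1
= 5.22 °C

5.22 °C


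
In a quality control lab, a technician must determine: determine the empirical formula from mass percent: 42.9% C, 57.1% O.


Assume 100 g sample. Moles of each element:
  C: 42.9/12.01 = 3.572 mol
  O: 57.1/16.0 = 3.569 mol
Divide by smallest (3.569):
  C: 3.572/3.569 = 1.0
  O: 3.569/3.569 = 1.0
Empirical formula: CO

CO


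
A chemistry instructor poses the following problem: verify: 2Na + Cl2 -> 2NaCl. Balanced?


Equation: 2Na + Cl2 -> 2NaCl
Check atoms: Cl: 2=2, Na: 2=2
Balanced

Yes, balanced


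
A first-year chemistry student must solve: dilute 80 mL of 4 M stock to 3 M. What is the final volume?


C1V1 = C2V2
4 × 80 = 3 × V2
V2 = 320/3 = 106.67 mL

106.67 mL


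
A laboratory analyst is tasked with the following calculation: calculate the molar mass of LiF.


M(LiF) = 1×6.94 + 1×19.0
= 6.94 + 19.0
= 25.94 g/mol

25.94 g/mol


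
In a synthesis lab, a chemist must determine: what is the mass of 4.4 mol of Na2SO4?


M(Na2SO4) = 142.05 g/mol
mass = n × M = 4.4 × 142.05 = 625.02 g

625.02 g


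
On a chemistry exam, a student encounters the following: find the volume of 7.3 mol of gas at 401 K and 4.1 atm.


PV = nRT  (R = 0.08206 L·atm/(mol·K))
V = nRT/P = 7.3×0.08206×401/4.1
= 58.589 L

58.589 L


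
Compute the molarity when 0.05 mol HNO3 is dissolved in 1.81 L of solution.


M = n/V = 0.05/1.81 = 0.028 mol/L

0.028 M


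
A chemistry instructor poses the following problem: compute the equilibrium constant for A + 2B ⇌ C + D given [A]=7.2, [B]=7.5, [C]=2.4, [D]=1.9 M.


Kc = [C][D]/([A][B]^2)
= (2.4^1 × 1.9^1)/(7.2^1 × 7.5^2)
= 4.56/405
= 0.01126

0.01126


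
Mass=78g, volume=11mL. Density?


ρ = mass/volume
= 78/11
= 7.091 g/mL

7.091 g/mL


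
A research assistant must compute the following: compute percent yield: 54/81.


% yield = actual/theoretical × 100
= 54/81 × 100
= 66.67%

66.67%


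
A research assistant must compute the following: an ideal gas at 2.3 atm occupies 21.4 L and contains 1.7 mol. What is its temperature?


PV = nRT  (R = 0.08206 L·atm/(mol·K))
T = PV/(nR) = 2.3×21.4/(1.7×0.08206)
= 49.22/0.139502
= 352.83 K

352.83 K
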